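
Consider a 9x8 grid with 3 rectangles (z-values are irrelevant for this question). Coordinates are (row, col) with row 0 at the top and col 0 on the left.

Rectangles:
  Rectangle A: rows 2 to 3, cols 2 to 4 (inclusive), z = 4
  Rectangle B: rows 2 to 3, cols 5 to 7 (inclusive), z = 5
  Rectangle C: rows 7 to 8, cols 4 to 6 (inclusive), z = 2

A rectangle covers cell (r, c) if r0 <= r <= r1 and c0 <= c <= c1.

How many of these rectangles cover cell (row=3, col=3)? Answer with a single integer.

Check cell (3,3):
  A: rows 2-3 cols 2-4 -> covers
  B: rows 2-3 cols 5-7 -> outside (col miss)
  C: rows 7-8 cols 4-6 -> outside (row miss)
Count covering = 1

Answer: 1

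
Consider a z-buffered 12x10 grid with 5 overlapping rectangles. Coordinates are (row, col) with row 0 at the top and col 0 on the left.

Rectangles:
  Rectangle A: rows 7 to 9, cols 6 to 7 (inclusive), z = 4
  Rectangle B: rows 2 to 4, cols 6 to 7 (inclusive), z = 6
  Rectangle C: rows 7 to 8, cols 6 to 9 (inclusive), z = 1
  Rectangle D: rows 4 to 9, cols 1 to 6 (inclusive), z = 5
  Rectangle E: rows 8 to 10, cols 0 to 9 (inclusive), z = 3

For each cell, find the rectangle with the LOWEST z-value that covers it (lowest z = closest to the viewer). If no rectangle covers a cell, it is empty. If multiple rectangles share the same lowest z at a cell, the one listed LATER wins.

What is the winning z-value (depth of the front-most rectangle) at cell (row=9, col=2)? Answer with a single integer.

Check cell (9,2):
  A: rows 7-9 cols 6-7 -> outside (col miss)
  B: rows 2-4 cols 6-7 -> outside (row miss)
  C: rows 7-8 cols 6-9 -> outside (row miss)
  D: rows 4-9 cols 1-6 z=5 -> covers; best now D (z=5)
  E: rows 8-10 cols 0-9 z=3 -> covers; best now E (z=3)
Winner: E at z=3

Answer: 3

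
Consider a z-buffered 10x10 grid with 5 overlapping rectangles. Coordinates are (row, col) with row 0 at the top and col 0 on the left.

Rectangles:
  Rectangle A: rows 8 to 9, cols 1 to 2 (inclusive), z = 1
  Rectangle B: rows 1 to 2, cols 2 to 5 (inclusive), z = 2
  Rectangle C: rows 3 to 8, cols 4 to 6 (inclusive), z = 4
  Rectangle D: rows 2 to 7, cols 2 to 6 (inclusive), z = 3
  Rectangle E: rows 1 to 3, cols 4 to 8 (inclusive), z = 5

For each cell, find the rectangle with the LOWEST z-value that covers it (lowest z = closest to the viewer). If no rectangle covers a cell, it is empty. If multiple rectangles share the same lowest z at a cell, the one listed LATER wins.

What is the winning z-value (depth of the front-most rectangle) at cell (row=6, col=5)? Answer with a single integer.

Answer: 3

Derivation:
Check cell (6,5):
  A: rows 8-9 cols 1-2 -> outside (row miss)
  B: rows 1-2 cols 2-5 -> outside (row miss)
  C: rows 3-8 cols 4-6 z=4 -> covers; best now C (z=4)
  D: rows 2-7 cols 2-6 z=3 -> covers; best now D (z=3)
  E: rows 1-3 cols 4-8 -> outside (row miss)
Winner: D at z=3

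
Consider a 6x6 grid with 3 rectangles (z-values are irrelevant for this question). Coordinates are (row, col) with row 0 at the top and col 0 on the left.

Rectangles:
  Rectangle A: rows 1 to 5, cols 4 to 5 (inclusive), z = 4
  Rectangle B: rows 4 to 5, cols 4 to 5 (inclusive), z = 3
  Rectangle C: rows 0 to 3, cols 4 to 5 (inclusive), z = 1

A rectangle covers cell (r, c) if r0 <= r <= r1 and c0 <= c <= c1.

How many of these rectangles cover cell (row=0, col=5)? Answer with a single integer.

Check cell (0,5):
  A: rows 1-5 cols 4-5 -> outside (row miss)
  B: rows 4-5 cols 4-5 -> outside (row miss)
  C: rows 0-3 cols 4-5 -> covers
Count covering = 1

Answer: 1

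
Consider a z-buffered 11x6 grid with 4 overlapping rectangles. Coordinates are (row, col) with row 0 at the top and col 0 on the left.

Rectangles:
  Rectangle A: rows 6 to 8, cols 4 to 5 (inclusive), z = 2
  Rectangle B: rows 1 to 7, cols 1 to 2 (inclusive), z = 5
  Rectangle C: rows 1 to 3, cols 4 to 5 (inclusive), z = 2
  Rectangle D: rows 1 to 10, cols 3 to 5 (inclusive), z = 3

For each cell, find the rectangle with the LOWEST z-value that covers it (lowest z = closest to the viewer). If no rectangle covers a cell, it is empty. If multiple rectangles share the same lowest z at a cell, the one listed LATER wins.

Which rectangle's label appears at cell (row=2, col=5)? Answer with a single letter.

Check cell (2,5):
  A: rows 6-8 cols 4-5 -> outside (row miss)
  B: rows 1-7 cols 1-2 -> outside (col miss)
  C: rows 1-3 cols 4-5 z=2 -> covers; best now C (z=2)
  D: rows 1-10 cols 3-5 z=3 -> covers; best now C (z=2)
Winner: C at z=2

Answer: C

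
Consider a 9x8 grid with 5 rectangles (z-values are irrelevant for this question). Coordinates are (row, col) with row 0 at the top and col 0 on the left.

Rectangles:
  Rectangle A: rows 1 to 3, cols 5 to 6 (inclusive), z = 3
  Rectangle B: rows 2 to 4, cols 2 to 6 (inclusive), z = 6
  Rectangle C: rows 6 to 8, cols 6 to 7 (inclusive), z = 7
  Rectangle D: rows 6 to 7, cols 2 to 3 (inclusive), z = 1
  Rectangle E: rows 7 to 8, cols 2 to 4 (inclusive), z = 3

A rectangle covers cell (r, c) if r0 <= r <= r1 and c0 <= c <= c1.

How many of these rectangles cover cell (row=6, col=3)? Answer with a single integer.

Check cell (6,3):
  A: rows 1-3 cols 5-6 -> outside (row miss)
  B: rows 2-4 cols 2-6 -> outside (row miss)
  C: rows 6-8 cols 6-7 -> outside (col miss)
  D: rows 6-7 cols 2-3 -> covers
  E: rows 7-8 cols 2-4 -> outside (row miss)
Count covering = 1

Answer: 1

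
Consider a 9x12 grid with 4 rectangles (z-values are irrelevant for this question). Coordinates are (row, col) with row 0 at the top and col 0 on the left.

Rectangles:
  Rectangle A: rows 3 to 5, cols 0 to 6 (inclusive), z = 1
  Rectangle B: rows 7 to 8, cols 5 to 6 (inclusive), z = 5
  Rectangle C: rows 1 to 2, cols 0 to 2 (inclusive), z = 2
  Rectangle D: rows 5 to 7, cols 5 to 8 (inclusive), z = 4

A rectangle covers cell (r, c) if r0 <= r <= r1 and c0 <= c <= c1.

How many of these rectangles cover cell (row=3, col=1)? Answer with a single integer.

Check cell (3,1):
  A: rows 3-5 cols 0-6 -> covers
  B: rows 7-8 cols 5-6 -> outside (row miss)
  C: rows 1-2 cols 0-2 -> outside (row miss)
  D: rows 5-7 cols 5-8 -> outside (row miss)
Count covering = 1

Answer: 1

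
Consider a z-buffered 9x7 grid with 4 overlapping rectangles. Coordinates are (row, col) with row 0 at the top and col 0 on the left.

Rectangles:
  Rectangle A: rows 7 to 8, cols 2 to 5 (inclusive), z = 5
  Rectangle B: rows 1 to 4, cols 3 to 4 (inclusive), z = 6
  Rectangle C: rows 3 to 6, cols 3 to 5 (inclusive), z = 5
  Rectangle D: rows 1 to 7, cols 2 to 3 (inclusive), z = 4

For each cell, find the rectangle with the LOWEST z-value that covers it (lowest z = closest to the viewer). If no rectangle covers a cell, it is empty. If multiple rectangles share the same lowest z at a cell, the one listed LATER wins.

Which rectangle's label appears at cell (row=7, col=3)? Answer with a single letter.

Check cell (7,3):
  A: rows 7-8 cols 2-5 z=5 -> covers; best now A (z=5)
  B: rows 1-4 cols 3-4 -> outside (row miss)
  C: rows 3-6 cols 3-5 -> outside (row miss)
  D: rows 1-7 cols 2-3 z=4 -> covers; best now D (z=4)
Winner: D at z=4

Answer: D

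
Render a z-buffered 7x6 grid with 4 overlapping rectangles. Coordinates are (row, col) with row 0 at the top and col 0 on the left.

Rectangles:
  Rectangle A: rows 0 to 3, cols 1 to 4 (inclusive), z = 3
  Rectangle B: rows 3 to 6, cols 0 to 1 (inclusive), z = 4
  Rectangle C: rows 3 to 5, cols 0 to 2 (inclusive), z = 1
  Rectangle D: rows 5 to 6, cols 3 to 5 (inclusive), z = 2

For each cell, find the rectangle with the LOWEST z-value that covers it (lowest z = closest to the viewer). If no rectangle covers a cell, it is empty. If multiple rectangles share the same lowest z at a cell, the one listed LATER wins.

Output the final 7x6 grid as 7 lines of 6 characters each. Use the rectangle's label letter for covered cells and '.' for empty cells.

.AAAA.
.AAAA.
.AAAA.
CCCAA.
CCC...
CCCDDD
BB.DDD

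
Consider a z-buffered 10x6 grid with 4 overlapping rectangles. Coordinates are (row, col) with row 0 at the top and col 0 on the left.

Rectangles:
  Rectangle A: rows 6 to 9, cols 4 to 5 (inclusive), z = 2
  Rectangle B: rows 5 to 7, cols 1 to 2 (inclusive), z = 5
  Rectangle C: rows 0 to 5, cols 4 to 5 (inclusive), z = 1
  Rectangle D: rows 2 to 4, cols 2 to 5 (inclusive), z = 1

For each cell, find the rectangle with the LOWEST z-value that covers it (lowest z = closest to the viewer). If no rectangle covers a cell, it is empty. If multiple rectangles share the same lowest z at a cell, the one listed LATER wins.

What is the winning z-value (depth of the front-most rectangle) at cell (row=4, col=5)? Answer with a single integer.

Check cell (4,5):
  A: rows 6-9 cols 4-5 -> outside (row miss)
  B: rows 5-7 cols 1-2 -> outside (row miss)
  C: rows 0-5 cols 4-5 z=1 -> covers; best now C (z=1)
  D: rows 2-4 cols 2-5 z=1 -> covers; best now D (z=1)
Winner: D at z=1

Answer: 1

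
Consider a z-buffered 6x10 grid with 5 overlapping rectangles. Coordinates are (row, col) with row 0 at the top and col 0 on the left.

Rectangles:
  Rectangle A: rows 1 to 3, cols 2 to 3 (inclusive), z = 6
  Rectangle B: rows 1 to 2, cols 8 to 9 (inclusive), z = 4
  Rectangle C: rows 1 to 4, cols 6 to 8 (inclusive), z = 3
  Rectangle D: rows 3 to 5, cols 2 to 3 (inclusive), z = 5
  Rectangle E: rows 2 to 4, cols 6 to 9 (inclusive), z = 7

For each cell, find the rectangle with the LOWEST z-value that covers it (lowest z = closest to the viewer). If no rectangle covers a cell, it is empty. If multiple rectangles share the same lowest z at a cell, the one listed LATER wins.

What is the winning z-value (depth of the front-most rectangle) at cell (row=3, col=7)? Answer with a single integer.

Check cell (3,7):
  A: rows 1-3 cols 2-3 -> outside (col miss)
  B: rows 1-2 cols 8-9 -> outside (row miss)
  C: rows 1-4 cols 6-8 z=3 -> covers; best now C (z=3)
  D: rows 3-5 cols 2-3 -> outside (col miss)
  E: rows 2-4 cols 6-9 z=7 -> covers; best now C (z=3)
Winner: C at z=3

Answer: 3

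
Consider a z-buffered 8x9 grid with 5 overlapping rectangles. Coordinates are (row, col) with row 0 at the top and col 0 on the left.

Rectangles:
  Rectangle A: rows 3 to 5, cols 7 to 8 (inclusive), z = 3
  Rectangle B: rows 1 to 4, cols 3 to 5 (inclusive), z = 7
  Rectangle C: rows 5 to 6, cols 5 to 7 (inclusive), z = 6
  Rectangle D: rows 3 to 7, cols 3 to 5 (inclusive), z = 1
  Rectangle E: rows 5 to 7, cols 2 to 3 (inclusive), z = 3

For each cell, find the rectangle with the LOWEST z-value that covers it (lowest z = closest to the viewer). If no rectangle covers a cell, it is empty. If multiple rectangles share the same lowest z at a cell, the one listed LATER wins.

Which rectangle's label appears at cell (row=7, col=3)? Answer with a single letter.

Check cell (7,3):
  A: rows 3-5 cols 7-8 -> outside (row miss)
  B: rows 1-4 cols 3-5 -> outside (row miss)
  C: rows 5-6 cols 5-7 -> outside (row miss)
  D: rows 3-7 cols 3-5 z=1 -> covers; best now D (z=1)
  E: rows 5-7 cols 2-3 z=3 -> covers; best now D (z=1)
Winner: D at z=1

Answer: D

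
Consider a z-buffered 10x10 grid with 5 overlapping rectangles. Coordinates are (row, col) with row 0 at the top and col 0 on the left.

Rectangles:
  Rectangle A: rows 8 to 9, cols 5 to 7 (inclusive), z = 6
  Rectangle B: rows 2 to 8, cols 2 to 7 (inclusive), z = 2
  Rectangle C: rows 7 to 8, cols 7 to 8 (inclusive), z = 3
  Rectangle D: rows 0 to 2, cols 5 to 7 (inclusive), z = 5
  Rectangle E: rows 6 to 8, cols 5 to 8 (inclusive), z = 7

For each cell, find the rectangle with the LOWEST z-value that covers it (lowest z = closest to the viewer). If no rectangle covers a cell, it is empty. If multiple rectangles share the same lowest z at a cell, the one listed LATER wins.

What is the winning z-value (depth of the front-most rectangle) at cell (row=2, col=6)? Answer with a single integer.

Answer: 2

Derivation:
Check cell (2,6):
  A: rows 8-9 cols 5-7 -> outside (row miss)
  B: rows 2-8 cols 2-7 z=2 -> covers; best now B (z=2)
  C: rows 7-8 cols 7-8 -> outside (row miss)
  D: rows 0-2 cols 5-7 z=5 -> covers; best now B (z=2)
  E: rows 6-8 cols 5-8 -> outside (row miss)
Winner: B at z=2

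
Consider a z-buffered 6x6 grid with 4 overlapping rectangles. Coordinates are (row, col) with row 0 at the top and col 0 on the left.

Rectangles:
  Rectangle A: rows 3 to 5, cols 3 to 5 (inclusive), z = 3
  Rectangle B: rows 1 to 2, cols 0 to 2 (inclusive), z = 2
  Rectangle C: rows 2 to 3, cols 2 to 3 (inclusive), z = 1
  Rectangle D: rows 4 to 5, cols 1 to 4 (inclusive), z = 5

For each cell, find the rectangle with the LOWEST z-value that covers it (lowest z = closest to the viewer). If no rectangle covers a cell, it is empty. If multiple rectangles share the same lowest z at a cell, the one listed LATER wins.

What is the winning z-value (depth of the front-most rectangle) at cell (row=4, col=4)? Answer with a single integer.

Check cell (4,4):
  A: rows 3-5 cols 3-5 z=3 -> covers; best now A (z=3)
  B: rows 1-2 cols 0-2 -> outside (row miss)
  C: rows 2-3 cols 2-3 -> outside (row miss)
  D: rows 4-5 cols 1-4 z=5 -> covers; best now A (z=3)
Winner: A at z=3

Answer: 3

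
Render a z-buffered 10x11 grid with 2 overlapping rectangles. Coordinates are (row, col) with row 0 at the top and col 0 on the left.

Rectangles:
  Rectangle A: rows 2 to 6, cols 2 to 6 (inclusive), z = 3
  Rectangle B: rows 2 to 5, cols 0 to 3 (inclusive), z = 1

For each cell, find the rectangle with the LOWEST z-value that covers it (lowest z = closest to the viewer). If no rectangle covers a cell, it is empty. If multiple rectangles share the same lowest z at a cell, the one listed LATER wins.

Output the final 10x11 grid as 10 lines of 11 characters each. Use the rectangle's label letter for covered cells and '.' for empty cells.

...........
...........
BBBBAAA....
BBBBAAA....
BBBBAAA....
BBBBAAA....
..AAAAA....
...........
...........
...........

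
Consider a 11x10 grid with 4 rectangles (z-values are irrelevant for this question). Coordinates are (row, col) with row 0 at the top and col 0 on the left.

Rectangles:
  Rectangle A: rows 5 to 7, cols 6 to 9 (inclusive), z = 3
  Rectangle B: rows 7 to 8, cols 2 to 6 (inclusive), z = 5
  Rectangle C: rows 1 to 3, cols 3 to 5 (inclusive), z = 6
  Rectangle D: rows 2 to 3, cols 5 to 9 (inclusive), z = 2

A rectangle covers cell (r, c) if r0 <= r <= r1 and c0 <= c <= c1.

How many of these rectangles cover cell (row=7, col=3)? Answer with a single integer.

Answer: 1

Derivation:
Check cell (7,3):
  A: rows 5-7 cols 6-9 -> outside (col miss)
  B: rows 7-8 cols 2-6 -> covers
  C: rows 1-3 cols 3-5 -> outside (row miss)
  D: rows 2-3 cols 5-9 -> outside (row miss)
Count covering = 1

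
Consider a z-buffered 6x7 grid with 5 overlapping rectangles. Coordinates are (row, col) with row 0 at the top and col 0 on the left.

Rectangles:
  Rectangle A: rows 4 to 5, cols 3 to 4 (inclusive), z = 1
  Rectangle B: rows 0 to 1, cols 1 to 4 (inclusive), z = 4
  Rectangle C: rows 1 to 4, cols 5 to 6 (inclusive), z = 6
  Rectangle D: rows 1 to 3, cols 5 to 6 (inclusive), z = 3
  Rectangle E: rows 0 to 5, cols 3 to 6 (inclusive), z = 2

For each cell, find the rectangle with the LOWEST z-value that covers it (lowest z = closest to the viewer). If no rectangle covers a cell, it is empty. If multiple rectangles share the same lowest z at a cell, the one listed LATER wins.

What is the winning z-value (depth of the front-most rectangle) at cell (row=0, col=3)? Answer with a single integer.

Answer: 2

Derivation:
Check cell (0,3):
  A: rows 4-5 cols 3-4 -> outside (row miss)
  B: rows 0-1 cols 1-4 z=4 -> covers; best now B (z=4)
  C: rows 1-4 cols 5-6 -> outside (row miss)
  D: rows 1-3 cols 5-6 -> outside (row miss)
  E: rows 0-5 cols 3-6 z=2 -> covers; best now E (z=2)
Winner: E at z=2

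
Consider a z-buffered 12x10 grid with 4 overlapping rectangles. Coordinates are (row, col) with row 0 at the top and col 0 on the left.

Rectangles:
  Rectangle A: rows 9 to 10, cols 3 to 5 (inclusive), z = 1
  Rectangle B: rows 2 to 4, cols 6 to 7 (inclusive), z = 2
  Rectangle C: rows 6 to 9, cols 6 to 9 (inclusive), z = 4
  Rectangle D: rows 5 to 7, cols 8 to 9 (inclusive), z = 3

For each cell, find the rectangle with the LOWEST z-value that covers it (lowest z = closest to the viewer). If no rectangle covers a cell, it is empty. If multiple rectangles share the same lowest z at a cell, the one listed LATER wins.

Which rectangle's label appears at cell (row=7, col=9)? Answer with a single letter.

Answer: D

Derivation:
Check cell (7,9):
  A: rows 9-10 cols 3-5 -> outside (row miss)
  B: rows 2-4 cols 6-7 -> outside (row miss)
  C: rows 6-9 cols 6-9 z=4 -> covers; best now C (z=4)
  D: rows 5-7 cols 8-9 z=3 -> covers; best now D (z=3)
Winner: D at z=3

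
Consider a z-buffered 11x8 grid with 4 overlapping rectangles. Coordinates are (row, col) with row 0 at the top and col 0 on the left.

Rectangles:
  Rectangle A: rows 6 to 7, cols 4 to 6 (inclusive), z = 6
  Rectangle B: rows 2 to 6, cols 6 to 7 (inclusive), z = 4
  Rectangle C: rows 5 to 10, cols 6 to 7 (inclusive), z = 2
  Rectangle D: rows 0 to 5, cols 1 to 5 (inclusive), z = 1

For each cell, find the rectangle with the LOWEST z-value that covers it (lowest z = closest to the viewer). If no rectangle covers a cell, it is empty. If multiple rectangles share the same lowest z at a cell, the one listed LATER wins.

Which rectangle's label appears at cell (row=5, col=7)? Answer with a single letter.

Check cell (5,7):
  A: rows 6-7 cols 4-6 -> outside (row miss)
  B: rows 2-6 cols 6-7 z=4 -> covers; best now B (z=4)
  C: rows 5-10 cols 6-7 z=2 -> covers; best now C (z=2)
  D: rows 0-5 cols 1-5 -> outside (col miss)
Winner: C at z=2

Answer: C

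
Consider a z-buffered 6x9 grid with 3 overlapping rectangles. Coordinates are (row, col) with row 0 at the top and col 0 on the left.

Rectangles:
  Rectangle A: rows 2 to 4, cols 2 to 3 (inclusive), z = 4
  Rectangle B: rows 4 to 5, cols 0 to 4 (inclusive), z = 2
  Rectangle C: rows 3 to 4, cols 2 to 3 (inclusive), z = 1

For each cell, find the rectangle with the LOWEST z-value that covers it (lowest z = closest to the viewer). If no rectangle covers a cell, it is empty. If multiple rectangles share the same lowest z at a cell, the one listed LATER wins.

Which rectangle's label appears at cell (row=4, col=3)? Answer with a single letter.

Answer: C

Derivation:
Check cell (4,3):
  A: rows 2-4 cols 2-3 z=4 -> covers; best now A (z=4)
  B: rows 4-5 cols 0-4 z=2 -> covers; best now B (z=2)
  C: rows 3-4 cols 2-3 z=1 -> covers; best now C (z=1)
Winner: C at z=1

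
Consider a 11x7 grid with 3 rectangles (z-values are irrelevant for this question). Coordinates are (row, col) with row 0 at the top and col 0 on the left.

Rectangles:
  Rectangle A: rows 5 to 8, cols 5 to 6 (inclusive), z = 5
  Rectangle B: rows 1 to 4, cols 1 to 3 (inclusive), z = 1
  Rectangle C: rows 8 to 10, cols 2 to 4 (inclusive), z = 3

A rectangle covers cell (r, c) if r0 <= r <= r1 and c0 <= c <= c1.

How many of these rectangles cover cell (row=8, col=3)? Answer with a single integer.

Answer: 1

Derivation:
Check cell (8,3):
  A: rows 5-8 cols 5-6 -> outside (col miss)
  B: rows 1-4 cols 1-3 -> outside (row miss)
  C: rows 8-10 cols 2-4 -> covers
Count covering = 1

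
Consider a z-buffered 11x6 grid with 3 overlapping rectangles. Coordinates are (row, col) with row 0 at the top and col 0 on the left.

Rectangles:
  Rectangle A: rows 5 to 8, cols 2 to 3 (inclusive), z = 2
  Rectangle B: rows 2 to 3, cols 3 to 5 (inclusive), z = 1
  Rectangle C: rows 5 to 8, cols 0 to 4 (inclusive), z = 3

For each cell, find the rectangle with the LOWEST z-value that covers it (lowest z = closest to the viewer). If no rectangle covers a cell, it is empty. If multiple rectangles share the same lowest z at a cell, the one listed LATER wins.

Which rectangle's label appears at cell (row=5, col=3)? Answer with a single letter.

Check cell (5,3):
  A: rows 5-8 cols 2-3 z=2 -> covers; best now A (z=2)
  B: rows 2-3 cols 3-5 -> outside (row miss)
  C: rows 5-8 cols 0-4 z=3 -> covers; best now A (z=2)
Winner: A at z=2

Answer: A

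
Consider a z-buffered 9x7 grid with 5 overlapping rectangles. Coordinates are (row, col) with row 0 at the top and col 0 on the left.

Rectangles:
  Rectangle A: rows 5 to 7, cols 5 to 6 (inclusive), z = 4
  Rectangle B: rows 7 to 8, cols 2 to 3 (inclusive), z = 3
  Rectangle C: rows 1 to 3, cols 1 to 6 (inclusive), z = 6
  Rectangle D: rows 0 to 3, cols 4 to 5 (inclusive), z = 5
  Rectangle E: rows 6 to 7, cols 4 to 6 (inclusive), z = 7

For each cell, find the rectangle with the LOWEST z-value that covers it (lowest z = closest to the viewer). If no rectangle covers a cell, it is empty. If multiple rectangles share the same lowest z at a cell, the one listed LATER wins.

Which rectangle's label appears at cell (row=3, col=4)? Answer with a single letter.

Answer: D

Derivation:
Check cell (3,4):
  A: rows 5-7 cols 5-6 -> outside (row miss)
  B: rows 7-8 cols 2-3 -> outside (row miss)
  C: rows 1-3 cols 1-6 z=6 -> covers; best now C (z=6)
  D: rows 0-3 cols 4-5 z=5 -> covers; best now D (z=5)
  E: rows 6-7 cols 4-6 -> outside (row miss)
Winner: D at z=5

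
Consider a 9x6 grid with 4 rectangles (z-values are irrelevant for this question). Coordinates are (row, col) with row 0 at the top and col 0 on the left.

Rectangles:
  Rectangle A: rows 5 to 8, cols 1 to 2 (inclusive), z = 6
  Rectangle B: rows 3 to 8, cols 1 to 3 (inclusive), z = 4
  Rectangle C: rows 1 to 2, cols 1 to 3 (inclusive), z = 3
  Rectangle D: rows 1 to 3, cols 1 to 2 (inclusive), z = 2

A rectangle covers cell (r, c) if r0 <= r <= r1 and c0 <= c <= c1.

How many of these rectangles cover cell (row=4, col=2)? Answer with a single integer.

Answer: 1

Derivation:
Check cell (4,2):
  A: rows 5-8 cols 1-2 -> outside (row miss)
  B: rows 3-8 cols 1-3 -> covers
  C: rows 1-2 cols 1-3 -> outside (row miss)
  D: rows 1-3 cols 1-2 -> outside (row miss)
Count covering = 1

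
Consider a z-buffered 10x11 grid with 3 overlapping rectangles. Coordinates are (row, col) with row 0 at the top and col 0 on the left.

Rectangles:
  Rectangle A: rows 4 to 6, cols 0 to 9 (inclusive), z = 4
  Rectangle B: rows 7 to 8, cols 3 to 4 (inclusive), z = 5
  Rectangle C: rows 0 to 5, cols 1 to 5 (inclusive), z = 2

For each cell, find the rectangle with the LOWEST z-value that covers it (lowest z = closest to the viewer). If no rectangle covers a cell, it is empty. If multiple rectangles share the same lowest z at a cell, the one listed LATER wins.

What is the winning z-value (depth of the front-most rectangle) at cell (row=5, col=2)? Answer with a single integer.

Answer: 2

Derivation:
Check cell (5,2):
  A: rows 4-6 cols 0-9 z=4 -> covers; best now A (z=4)
  B: rows 7-8 cols 3-4 -> outside (row miss)
  C: rows 0-5 cols 1-5 z=2 -> covers; best now C (z=2)
Winner: C at z=2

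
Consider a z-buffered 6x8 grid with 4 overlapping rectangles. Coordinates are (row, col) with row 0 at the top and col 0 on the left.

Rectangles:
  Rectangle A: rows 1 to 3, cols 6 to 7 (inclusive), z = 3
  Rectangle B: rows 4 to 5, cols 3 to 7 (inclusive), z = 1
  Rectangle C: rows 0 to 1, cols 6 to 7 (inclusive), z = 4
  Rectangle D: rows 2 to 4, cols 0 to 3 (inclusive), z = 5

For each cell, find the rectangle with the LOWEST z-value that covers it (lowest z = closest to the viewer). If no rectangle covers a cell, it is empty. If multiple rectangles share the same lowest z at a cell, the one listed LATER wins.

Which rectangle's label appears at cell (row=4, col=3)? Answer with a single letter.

Answer: B

Derivation:
Check cell (4,3):
  A: rows 1-3 cols 6-7 -> outside (row miss)
  B: rows 4-5 cols 3-7 z=1 -> covers; best now B (z=1)
  C: rows 0-1 cols 6-7 -> outside (row miss)
  D: rows 2-4 cols 0-3 z=5 -> covers; best now B (z=1)
Winner: B at z=1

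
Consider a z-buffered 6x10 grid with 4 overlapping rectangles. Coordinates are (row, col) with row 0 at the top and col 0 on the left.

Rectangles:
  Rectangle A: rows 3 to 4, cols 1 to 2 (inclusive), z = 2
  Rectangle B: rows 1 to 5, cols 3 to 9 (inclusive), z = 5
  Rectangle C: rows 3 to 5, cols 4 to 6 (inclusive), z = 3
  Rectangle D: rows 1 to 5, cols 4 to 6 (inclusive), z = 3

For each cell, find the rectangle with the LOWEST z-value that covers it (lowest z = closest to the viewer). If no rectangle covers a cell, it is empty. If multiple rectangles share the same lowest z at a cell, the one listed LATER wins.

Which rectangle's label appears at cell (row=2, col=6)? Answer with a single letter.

Check cell (2,6):
  A: rows 3-4 cols 1-2 -> outside (row miss)
  B: rows 1-5 cols 3-9 z=5 -> covers; best now B (z=5)
  C: rows 3-5 cols 4-6 -> outside (row miss)
  D: rows 1-5 cols 4-6 z=3 -> covers; best now D (z=3)
Winner: D at z=3

Answer: D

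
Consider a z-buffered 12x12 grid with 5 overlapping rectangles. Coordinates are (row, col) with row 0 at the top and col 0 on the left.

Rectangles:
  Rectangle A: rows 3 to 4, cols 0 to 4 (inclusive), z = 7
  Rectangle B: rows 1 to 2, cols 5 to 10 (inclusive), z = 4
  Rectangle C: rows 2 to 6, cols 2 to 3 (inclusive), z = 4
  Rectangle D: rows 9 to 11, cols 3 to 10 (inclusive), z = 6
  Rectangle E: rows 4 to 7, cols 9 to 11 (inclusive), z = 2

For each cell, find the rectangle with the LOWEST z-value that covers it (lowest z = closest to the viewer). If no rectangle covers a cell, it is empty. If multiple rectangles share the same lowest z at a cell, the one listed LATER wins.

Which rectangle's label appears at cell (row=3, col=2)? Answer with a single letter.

Answer: C

Derivation:
Check cell (3,2):
  A: rows 3-4 cols 0-4 z=7 -> covers; best now A (z=7)
  B: rows 1-2 cols 5-10 -> outside (row miss)
  C: rows 2-6 cols 2-3 z=4 -> covers; best now C (z=4)
  D: rows 9-11 cols 3-10 -> outside (row miss)
  E: rows 4-7 cols 9-11 -> outside (row miss)
Winner: C at z=4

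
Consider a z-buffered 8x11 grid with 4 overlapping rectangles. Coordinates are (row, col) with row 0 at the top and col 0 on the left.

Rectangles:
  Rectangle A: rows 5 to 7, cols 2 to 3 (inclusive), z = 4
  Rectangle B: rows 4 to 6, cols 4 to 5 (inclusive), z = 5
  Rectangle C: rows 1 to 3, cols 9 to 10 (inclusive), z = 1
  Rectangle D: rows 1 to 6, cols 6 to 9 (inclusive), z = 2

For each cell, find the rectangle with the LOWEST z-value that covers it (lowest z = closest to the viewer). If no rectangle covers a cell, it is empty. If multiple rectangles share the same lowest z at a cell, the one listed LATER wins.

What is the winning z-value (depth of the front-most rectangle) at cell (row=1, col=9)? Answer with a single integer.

Answer: 1

Derivation:
Check cell (1,9):
  A: rows 5-7 cols 2-3 -> outside (row miss)
  B: rows 4-6 cols 4-5 -> outside (row miss)
  C: rows 1-3 cols 9-10 z=1 -> covers; best now C (z=1)
  D: rows 1-6 cols 6-9 z=2 -> covers; best now C (z=1)
Winner: C at z=1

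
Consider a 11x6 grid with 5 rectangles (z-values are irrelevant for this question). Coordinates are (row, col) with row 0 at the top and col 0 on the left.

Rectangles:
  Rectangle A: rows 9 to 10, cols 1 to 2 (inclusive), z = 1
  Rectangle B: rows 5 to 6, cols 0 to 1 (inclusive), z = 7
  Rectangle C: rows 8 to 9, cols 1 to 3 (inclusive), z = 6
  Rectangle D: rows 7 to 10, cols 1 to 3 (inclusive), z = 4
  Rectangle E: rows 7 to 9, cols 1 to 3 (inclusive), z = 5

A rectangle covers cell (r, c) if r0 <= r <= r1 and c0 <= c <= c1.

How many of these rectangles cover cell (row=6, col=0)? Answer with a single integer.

Answer: 1

Derivation:
Check cell (6,0):
  A: rows 9-10 cols 1-2 -> outside (row miss)
  B: rows 5-6 cols 0-1 -> covers
  C: rows 8-9 cols 1-3 -> outside (row miss)
  D: rows 7-10 cols 1-3 -> outside (row miss)
  E: rows 7-9 cols 1-3 -> outside (row miss)
Count covering = 1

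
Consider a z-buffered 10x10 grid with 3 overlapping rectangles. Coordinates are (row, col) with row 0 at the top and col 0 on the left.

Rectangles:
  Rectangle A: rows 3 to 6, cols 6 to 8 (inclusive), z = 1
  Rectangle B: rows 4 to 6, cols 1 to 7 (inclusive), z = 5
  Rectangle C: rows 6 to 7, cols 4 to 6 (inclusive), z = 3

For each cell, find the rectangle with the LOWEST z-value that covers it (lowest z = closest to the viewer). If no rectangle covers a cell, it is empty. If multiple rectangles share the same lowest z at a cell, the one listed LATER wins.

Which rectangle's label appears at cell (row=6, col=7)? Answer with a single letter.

Check cell (6,7):
  A: rows 3-6 cols 6-8 z=1 -> covers; best now A (z=1)
  B: rows 4-6 cols 1-7 z=5 -> covers; best now A (z=1)
  C: rows 6-7 cols 4-6 -> outside (col miss)
Winner: A at z=1

Answer: A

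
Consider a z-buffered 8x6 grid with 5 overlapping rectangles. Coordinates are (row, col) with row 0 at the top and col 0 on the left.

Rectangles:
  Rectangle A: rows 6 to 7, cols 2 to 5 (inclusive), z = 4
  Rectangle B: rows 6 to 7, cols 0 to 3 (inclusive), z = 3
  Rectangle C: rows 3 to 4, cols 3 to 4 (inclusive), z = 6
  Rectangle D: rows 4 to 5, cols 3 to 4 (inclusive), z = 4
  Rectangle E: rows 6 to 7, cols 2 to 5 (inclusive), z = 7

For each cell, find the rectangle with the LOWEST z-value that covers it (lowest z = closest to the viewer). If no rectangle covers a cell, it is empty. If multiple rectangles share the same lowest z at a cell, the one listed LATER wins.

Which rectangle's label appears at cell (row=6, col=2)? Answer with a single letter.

Check cell (6,2):
  A: rows 6-7 cols 2-5 z=4 -> covers; best now A (z=4)
  B: rows 6-7 cols 0-3 z=3 -> covers; best now B (z=3)
  C: rows 3-4 cols 3-4 -> outside (row miss)
  D: rows 4-5 cols 3-4 -> outside (row miss)
  E: rows 6-7 cols 2-5 z=7 -> covers; best now B (z=3)
Winner: B at z=3

Answer: B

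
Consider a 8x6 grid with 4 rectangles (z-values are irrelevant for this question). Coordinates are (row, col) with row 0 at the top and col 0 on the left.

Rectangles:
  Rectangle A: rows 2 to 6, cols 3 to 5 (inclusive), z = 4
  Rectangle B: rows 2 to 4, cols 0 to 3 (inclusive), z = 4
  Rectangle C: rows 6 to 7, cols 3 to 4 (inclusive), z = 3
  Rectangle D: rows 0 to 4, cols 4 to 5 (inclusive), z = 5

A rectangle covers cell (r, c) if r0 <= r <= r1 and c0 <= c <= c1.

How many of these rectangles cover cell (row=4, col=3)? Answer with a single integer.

Answer: 2

Derivation:
Check cell (4,3):
  A: rows 2-6 cols 3-5 -> covers
  B: rows 2-4 cols 0-3 -> covers
  C: rows 6-7 cols 3-4 -> outside (row miss)
  D: rows 0-4 cols 4-5 -> outside (col miss)
Count covering = 2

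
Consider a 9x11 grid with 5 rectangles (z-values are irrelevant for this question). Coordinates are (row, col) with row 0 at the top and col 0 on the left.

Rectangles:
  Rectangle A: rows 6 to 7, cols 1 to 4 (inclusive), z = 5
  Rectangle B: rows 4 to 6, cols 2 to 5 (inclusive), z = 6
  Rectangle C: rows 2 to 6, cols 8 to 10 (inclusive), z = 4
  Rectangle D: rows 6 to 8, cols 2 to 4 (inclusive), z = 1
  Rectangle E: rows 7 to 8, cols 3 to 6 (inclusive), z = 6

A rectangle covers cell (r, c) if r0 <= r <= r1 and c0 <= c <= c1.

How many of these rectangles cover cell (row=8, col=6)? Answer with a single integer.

Check cell (8,6):
  A: rows 6-7 cols 1-4 -> outside (row miss)
  B: rows 4-6 cols 2-5 -> outside (row miss)
  C: rows 2-6 cols 8-10 -> outside (row miss)
  D: rows 6-8 cols 2-4 -> outside (col miss)
  E: rows 7-8 cols 3-6 -> covers
Count covering = 1

Answer: 1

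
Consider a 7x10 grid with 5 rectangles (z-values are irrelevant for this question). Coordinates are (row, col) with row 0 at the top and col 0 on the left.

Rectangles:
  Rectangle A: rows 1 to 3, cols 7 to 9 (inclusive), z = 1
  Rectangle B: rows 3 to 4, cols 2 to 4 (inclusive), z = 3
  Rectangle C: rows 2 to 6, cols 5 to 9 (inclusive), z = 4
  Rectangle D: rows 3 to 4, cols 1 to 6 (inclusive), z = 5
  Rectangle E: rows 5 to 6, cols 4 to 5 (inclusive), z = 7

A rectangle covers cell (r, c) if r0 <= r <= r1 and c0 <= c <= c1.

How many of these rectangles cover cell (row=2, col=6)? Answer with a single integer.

Answer: 1

Derivation:
Check cell (2,6):
  A: rows 1-3 cols 7-9 -> outside (col miss)
  B: rows 3-4 cols 2-4 -> outside (row miss)
  C: rows 2-6 cols 5-9 -> covers
  D: rows 3-4 cols 1-6 -> outside (row miss)
  E: rows 5-6 cols 4-5 -> outside (row miss)
Count covering = 1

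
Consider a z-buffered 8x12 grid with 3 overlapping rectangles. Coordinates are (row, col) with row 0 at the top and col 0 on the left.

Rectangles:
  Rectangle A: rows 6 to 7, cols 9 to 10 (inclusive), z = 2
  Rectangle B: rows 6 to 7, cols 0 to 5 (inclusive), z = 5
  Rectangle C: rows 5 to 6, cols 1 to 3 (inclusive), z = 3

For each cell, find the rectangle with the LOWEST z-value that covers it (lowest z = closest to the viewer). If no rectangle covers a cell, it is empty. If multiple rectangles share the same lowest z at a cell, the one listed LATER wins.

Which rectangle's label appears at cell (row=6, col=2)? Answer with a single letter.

Check cell (6,2):
  A: rows 6-7 cols 9-10 -> outside (col miss)
  B: rows 6-7 cols 0-5 z=5 -> covers; best now B (z=5)
  C: rows 5-6 cols 1-3 z=3 -> covers; best now C (z=3)
Winner: C at z=3

Answer: C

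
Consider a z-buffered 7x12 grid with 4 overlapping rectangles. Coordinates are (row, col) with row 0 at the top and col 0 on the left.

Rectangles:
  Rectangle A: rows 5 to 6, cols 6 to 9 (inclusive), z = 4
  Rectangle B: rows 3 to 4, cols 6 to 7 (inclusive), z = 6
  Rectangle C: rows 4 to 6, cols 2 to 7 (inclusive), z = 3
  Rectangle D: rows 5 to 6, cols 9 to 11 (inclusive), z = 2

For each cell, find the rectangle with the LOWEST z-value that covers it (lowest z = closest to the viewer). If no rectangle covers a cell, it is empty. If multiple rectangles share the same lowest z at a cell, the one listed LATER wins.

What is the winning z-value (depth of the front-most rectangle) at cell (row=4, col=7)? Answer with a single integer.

Answer: 3

Derivation:
Check cell (4,7):
  A: rows 5-6 cols 6-9 -> outside (row miss)
  B: rows 3-4 cols 6-7 z=6 -> covers; best now B (z=6)
  C: rows 4-6 cols 2-7 z=3 -> covers; best now C (z=3)
  D: rows 5-6 cols 9-11 -> outside (row miss)
Winner: C at z=3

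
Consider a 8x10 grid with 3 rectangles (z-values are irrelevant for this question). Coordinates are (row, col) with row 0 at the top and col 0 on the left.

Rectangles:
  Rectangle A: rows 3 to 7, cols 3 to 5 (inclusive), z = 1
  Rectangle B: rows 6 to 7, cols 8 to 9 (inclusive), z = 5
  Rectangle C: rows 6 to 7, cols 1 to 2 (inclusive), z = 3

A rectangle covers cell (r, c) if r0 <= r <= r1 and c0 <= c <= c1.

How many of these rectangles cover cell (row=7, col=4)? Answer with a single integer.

Answer: 1

Derivation:
Check cell (7,4):
  A: rows 3-7 cols 3-5 -> covers
  B: rows 6-7 cols 8-9 -> outside (col miss)
  C: rows 6-7 cols 1-2 -> outside (col miss)
Count covering = 1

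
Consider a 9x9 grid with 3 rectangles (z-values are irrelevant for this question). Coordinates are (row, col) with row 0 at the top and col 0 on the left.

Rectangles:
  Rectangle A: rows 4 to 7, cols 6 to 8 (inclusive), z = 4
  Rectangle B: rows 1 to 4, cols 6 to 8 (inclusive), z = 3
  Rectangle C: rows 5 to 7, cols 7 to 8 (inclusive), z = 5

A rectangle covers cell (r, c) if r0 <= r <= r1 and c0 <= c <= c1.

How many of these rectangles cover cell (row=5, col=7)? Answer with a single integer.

Check cell (5,7):
  A: rows 4-7 cols 6-8 -> covers
  B: rows 1-4 cols 6-8 -> outside (row miss)
  C: rows 5-7 cols 7-8 -> covers
Count covering = 2

Answer: 2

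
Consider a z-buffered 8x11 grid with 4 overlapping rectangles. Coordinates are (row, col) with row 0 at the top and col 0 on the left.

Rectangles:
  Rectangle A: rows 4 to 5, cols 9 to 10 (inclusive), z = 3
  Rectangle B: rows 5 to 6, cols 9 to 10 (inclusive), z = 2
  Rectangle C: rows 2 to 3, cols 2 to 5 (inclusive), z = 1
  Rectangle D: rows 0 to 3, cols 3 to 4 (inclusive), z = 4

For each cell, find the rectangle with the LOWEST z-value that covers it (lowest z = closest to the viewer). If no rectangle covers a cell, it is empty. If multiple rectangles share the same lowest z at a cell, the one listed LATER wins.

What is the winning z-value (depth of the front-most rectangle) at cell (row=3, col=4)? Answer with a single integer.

Check cell (3,4):
  A: rows 4-5 cols 9-10 -> outside (row miss)
  B: rows 5-6 cols 9-10 -> outside (row miss)
  C: rows 2-3 cols 2-5 z=1 -> covers; best now C (z=1)
  D: rows 0-3 cols 3-4 z=4 -> covers; best now C (z=1)
Winner: C at z=1

Answer: 1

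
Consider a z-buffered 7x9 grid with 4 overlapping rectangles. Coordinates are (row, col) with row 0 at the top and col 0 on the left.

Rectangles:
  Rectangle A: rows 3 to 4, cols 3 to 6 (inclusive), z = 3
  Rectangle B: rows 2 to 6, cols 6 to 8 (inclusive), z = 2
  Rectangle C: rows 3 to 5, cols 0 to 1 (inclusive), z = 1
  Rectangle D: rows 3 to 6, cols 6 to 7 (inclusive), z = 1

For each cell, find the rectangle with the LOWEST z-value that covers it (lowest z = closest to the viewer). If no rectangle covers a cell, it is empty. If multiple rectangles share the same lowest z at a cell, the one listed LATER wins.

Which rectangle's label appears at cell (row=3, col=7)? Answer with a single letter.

Check cell (3,7):
  A: rows 3-4 cols 3-6 -> outside (col miss)
  B: rows 2-6 cols 6-8 z=2 -> covers; best now B (z=2)
  C: rows 3-5 cols 0-1 -> outside (col miss)
  D: rows 3-6 cols 6-7 z=1 -> covers; best now D (z=1)
Winner: D at z=1

Answer: D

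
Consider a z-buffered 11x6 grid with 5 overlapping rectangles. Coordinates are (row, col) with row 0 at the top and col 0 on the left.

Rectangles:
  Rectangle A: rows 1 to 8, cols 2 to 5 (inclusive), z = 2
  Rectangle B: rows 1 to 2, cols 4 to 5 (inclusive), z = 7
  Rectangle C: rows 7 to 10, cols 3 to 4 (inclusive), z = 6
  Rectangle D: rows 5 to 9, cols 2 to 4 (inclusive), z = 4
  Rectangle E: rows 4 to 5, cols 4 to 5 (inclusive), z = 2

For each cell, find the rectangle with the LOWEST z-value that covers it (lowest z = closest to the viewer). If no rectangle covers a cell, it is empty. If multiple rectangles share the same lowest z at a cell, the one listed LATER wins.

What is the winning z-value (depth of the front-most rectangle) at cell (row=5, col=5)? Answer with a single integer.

Answer: 2

Derivation:
Check cell (5,5):
  A: rows 1-8 cols 2-5 z=2 -> covers; best now A (z=2)
  B: rows 1-2 cols 4-5 -> outside (row miss)
  C: rows 7-10 cols 3-4 -> outside (row miss)
  D: rows 5-9 cols 2-4 -> outside (col miss)
  E: rows 4-5 cols 4-5 z=2 -> covers; best now E (z=2)
Winner: E at z=2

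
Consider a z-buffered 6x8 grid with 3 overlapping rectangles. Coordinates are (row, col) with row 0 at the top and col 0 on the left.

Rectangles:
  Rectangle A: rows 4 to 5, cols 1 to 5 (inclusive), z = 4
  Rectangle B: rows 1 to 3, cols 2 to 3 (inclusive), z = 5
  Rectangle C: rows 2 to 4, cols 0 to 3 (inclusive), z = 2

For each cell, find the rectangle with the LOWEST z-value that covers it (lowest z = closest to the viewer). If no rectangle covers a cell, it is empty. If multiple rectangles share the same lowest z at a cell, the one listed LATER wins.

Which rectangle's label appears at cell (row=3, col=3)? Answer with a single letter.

Answer: C

Derivation:
Check cell (3,3):
  A: rows 4-5 cols 1-5 -> outside (row miss)
  B: rows 1-3 cols 2-3 z=5 -> covers; best now B (z=5)
  C: rows 2-4 cols 0-3 z=2 -> covers; best now C (z=2)
Winner: C at z=2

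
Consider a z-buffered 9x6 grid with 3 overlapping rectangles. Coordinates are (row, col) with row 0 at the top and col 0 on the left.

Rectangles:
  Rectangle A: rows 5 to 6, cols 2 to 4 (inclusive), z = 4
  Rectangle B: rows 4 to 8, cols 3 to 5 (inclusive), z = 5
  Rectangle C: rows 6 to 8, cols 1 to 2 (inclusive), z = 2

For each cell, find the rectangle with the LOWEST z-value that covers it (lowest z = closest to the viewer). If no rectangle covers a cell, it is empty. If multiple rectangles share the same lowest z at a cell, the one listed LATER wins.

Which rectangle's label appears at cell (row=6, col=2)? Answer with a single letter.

Answer: C

Derivation:
Check cell (6,2):
  A: rows 5-6 cols 2-4 z=4 -> covers; best now A (z=4)
  B: rows 4-8 cols 3-5 -> outside (col miss)
  C: rows 6-8 cols 1-2 z=2 -> covers; best now C (z=2)
Winner: C at z=2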